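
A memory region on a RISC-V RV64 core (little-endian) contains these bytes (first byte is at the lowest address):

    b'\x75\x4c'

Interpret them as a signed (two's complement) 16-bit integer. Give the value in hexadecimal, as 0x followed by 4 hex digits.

In little-endian order the low byte comes first in memory.
Reassemble most-significant byte first: 4C 75 → 0x4C75.

0x4C75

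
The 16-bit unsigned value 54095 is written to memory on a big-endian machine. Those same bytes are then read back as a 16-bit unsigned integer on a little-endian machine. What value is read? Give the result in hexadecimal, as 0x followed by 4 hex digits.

54095 in 16-bit hexadecimal is 0xD34F.
Stored big-endian, the bytes at ascending addresses are D3 4F.
Read back as little-endian, the first byte is least significant, giving 0x4FD3.

0x4FD3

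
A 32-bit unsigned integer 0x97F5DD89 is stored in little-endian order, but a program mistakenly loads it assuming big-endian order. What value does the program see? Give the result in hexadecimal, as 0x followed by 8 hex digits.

0x89DDF597

Stored little-endian, the bytes at ascending addresses are 89 DD F5 97.
Read back as big-endian, the last byte is least significant, giving 0x89DDF597.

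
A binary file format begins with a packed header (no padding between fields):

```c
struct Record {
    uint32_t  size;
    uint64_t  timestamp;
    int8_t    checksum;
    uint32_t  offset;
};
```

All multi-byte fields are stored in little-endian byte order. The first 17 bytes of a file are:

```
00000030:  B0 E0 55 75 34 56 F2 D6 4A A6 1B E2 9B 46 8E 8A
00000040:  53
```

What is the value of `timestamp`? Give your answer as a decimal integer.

`timestamp` follows `size` (4 bytes), so it starts at byte offset 4 and occupies 8 bytes.
Bytes at offsets 4..11: 34 56 F2 D6 4A A6 1B E2.
Little-endian stores the least-significant byte at the lowest address.
Reassemble most-significant byte first: E2 1B A6 4A D6 F2 56 34 → 0xE21BA64AD6F25634.
0xE21BA64AD6F25634 = 16292798917306897972.

16292798917306897972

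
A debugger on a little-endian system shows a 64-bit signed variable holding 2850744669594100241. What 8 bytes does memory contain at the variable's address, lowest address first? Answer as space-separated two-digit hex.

2850744669594100241 in hexadecimal, padded to 64 bits, is 0x278FE12C507EA211.
Split into bytes (most-significant first): 27 8F E1 2C 50 7E A2 11.
Little-endian stores the least-significant byte at the lowest address.
So at ascending addresses the bytes are 11 A2 7E 50 2C E1 8F 27.

11 A2 7E 50 2C E1 8F 27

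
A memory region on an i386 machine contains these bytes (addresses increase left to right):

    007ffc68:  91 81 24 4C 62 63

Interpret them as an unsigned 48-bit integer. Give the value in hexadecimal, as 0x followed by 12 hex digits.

Little-endian: lowest address holds the least-significant byte.
Reassemble most-significant byte first: 63 62 4C 24 81 91 → 0x63624C248191.

0x63624C248191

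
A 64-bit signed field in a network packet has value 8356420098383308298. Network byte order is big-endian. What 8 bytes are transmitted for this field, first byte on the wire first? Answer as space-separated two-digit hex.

8356420098383308298 in hexadecimal, padded to 64 bits, is 0x73F7F7CE2612660A.
Split into bytes (most-significant first): 73 F7 F7 CE 26 12 66 0A.
Big-endian: lowest address holds the most-significant byte.
So the memory order matches the most-significant-first order: 73 F7 F7 CE 26 12 66 0A.

73 F7 F7 CE 26 12 66 0A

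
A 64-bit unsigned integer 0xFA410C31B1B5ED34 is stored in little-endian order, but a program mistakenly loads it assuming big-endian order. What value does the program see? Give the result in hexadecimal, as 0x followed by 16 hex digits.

0x34EDB5B1310C41FA

Stored little-endian, the bytes at ascending addresses are 34 ED B5 B1 31 0C 41 FA.
Read back as big-endian, the last byte is least significant, giving 0x34EDB5B1310C41FA.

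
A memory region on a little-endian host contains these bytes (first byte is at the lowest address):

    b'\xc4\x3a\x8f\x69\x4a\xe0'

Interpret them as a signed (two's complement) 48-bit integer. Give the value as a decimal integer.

Little-endian stores the least-significant byte at the lowest address.
Reassemble most-significant byte first: E0 4A 69 8F 3A C4 → 0xE04A698F3AC4.
Top bit is set, so as a signed 48-bit value this is 0xE04A698F3AC4 − 2^48 = -34864773514556.

-34864773514556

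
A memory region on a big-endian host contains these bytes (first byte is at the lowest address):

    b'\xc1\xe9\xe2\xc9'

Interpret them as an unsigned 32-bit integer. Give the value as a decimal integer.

Big-endian: lowest address holds the most-significant byte.
The bytes are already most-significant first: 0xC1E9E2C9.
0xC1E9E2C9 = 3253330633.

3253330633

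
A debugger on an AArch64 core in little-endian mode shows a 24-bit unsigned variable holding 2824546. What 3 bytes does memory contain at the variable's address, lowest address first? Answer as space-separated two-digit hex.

62 19 2B

2824546 in hexadecimal, padded to 24 bits, is 0x2B1962.
Split into bytes (most-significant first): 2B 19 62.
In little-endian order the low byte comes first in memory.
So at ascending addresses the bytes are 62 19 2B.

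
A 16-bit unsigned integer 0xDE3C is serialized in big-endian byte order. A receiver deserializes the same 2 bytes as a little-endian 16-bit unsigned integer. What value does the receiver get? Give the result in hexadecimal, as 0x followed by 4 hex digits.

0x3CDE

Stored big-endian, the bytes at ascending addresses are DE 3C.
Read back as little-endian, the first byte is least significant, giving 0x3CDE.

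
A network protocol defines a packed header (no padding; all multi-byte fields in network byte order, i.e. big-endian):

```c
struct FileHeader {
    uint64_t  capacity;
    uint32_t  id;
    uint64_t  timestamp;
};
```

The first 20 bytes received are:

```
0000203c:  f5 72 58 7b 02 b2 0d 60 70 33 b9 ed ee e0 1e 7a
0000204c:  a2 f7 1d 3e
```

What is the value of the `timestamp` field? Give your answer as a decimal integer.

17212791287878982974

`timestamp` follows `capacity` (8 B), `id` (4 B), so it starts at offset 8 + 4 = 12 and occupies 8 bytes.
Bytes at offsets 12..19: EE E0 1E 7A A2 F7 1D 3E.
Big-endian stores the most-significant byte at the lowest address.
The bytes are already most-significant first: 0xEEE01E7AA2F71D3E.
0xEEE01E7AA2F71D3E = 17212791287878982974.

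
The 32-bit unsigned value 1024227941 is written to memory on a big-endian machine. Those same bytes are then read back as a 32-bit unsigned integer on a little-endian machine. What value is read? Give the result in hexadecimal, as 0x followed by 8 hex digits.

1024227941 in 32-bit hexadecimal is 0x3D0C7A65.
Stored big-endian, the bytes at ascending addresses are 3D 0C 7A 65.
Read back as little-endian, the first byte is least significant, giving 0x657A0C3D.

0x657A0C3D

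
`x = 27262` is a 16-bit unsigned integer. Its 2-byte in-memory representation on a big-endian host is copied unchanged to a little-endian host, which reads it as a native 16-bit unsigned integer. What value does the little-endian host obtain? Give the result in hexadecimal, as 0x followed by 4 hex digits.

0x7E6A

27262 in 16-bit hexadecimal is 0x6A7E.
Stored big-endian, the bytes at ascending addresses are 6A 7E.
Read back as little-endian, the first byte is least significant, giving 0x7E6A.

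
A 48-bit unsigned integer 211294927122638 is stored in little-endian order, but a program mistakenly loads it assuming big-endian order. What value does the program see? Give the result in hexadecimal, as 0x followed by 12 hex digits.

211294927122638 in 48-bit hexadecimal is 0xC02BEF12F0CE.
Stored little-endian, the bytes at ascending addresses are CE F0 12 EF 2B C0.
Read back as big-endian, the last byte is least significant, giving 0xCEF012EF2BC0.

0xCEF012EF2BC0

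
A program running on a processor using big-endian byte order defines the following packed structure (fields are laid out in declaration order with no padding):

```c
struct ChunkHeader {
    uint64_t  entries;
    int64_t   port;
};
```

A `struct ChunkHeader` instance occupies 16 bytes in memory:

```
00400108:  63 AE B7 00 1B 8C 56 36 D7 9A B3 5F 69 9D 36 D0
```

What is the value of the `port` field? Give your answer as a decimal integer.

`port` follows `entries` (8 bytes), so it starts at byte offset 8 and occupies 8 bytes.
Bytes at offsets 8..15: D7 9A B3 5F 69 9D 36 D0.
Big-endian: lowest address holds the most-significant byte.
The bytes are already most-significant first: 0xD79AB35F699D36D0.
Top bit is set, so as a signed 64-bit value this is 0xD79AB35F699D36D0 − 2^64 = -2910816986766428464.

-2910816986766428464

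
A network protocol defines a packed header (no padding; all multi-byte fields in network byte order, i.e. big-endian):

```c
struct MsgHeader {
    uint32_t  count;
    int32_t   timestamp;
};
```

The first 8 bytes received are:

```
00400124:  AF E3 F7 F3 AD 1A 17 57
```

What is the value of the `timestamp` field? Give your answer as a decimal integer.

`timestamp` follows `count` (4 bytes), so it starts at byte offset 4 and occupies 4 bytes.
Bytes at offsets 4..7: AD 1A 17 57.
Big-endian: lowest address holds the most-significant byte.
The bytes are already most-significant first: 0xAD1A1757.
Top bit is set, so as a signed 32-bit value this is 0xAD1A1757 − 2^32 = -1390799017.

-1390799017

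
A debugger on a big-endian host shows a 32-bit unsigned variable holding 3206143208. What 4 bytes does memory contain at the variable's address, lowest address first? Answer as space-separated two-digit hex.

BF 19 DC E8

3206143208 in hexadecimal, padded to 32 bits, is 0xBF19DCE8.
Split into bytes (most-significant first): BF 19 DC E8.
Big-endian: lowest address holds the most-significant byte.
So the memory order matches the most-significant-first order: BF 19 DC E8.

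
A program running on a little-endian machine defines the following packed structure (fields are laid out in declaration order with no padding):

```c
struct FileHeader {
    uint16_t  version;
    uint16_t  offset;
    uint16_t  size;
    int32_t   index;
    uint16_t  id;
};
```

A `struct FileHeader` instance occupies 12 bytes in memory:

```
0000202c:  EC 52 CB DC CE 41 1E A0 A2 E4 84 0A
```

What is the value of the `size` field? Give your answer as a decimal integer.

`size` follows `version` (2 B), `offset` (2 B), so it starts at offset 2 + 2 = 4 and occupies 2 bytes.
Bytes at offsets 4..5: CE 41.
In little-endian order the low byte comes first in memory.
Reassemble most-significant byte first: 41 CE → 0x41CE.
0x41CE = 16846.

16846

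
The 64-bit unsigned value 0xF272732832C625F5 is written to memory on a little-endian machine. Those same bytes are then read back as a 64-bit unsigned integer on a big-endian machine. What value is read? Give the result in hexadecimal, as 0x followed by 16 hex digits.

Stored little-endian, the bytes at ascending addresses are F5 25 C6 32 28 73 72 F2.
Read back as big-endian, the last byte is least significant, giving 0xF525C632287372F2.

0xF525C632287372F2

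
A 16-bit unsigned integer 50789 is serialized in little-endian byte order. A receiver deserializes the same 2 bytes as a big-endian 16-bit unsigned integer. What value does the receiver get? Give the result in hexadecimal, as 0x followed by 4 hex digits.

0x65C6

50789 in 16-bit hexadecimal is 0xC665.
Stored little-endian, the bytes at ascending addresses are 65 C6.
Read back as big-endian, the last byte is least significant, giving 0x65C6.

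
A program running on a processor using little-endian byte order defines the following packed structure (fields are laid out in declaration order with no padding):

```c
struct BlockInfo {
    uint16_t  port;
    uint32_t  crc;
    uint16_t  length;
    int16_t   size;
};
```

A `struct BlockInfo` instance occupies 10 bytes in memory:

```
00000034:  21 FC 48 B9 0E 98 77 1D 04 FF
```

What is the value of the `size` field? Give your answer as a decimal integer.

`size` follows `port` (2 B), `crc` (4 B), `length` (2 B), so it starts at offset 2 + 4 + 2 = 8 and occupies 2 bytes.
Bytes at offsets 8..9: 04 FF.
In little-endian order the low byte comes first in memory.
Reassemble most-significant byte first: FF 04 → 0xFF04.
Top bit is set, so as a signed 16-bit value this is 0xFF04 − 2^16 = -252.

-252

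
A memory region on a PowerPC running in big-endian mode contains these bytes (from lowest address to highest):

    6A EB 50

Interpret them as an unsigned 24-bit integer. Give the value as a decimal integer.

7007056

In big-endian order the high byte comes first in memory.
The bytes are already most-significant first: 0x6AEB50.
0x6AEB50 = 7007056.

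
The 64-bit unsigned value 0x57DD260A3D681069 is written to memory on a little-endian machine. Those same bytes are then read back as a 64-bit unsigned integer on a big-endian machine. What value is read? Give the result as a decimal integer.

Stored little-endian, the bytes at ascending addresses are 69 10 68 3D 0A 26 DD 57.
Read back as big-endian, the last byte is least significant, giving 0x6910683D0A26DD57.
0x6910683D0A26DD57 = 7570665584982416727.

7570665584982416727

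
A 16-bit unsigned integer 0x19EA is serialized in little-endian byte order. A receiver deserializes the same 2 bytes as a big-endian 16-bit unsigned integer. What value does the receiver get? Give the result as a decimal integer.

Stored little-endian, the bytes at ascending addresses are EA 19.
Read back as big-endian, the last byte is least significant, giving 0xEA19.
0xEA19 = 59929.

59929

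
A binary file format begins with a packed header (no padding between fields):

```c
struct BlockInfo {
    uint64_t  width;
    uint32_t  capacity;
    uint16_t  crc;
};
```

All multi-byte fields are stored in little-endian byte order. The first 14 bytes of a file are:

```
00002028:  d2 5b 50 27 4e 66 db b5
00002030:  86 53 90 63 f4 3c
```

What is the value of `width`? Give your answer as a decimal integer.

`width` is the first field, at byte offset 0, occupying 8 bytes.
Bytes at offsets 0..7: D2 5B 50 27 4E 66 DB B5.
Little-endian stores the least-significant byte at the lowest address.
Reassemble most-significant byte first: B5 DB 66 4E 27 50 5B D2 → 0xB5DB664E27505BD2.
0xB5DB664E27505BD2 = 13104180026617650130.

13104180026617650130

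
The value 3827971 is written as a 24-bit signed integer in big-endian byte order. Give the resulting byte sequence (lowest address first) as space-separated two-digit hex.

3827971 in hexadecimal, padded to 24 bits, is 0x3A6903.
Split into bytes (most-significant first): 3A 69 03.
Big-endian: lowest address holds the most-significant byte.
So the memory order matches the most-significant-first order: 3A 69 03.

3A 69 03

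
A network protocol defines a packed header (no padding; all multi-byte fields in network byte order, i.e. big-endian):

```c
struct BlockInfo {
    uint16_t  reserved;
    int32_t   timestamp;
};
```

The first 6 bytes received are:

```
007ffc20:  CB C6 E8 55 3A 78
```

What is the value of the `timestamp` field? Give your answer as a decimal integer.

-397067656

`timestamp` follows `reserved` (2 bytes), so it starts at byte offset 2 and occupies 4 bytes.
Bytes at offsets 2..5: E8 55 3A 78.
Big-endian: lowest address holds the most-significant byte.
The bytes are already most-significant first: 0xE8553A78.
Top bit is set, so as a signed 32-bit value this is 0xE8553A78 − 2^32 = -397067656.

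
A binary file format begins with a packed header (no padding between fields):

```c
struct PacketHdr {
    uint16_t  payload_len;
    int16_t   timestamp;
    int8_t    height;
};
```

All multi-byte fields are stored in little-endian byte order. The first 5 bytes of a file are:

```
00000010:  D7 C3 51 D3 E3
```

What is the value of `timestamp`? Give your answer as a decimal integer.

-11439

`timestamp` follows `payload_len` (2 bytes), so it starts at byte offset 2 and occupies 2 bytes.
Bytes at offsets 2..3: 51 D3.
In little-endian order the low byte comes first in memory.
Reassemble most-significant byte first: D3 51 → 0xD351.
Top bit is set, so as a signed 16-bit value this is 0xD351 − 2^16 = -11439.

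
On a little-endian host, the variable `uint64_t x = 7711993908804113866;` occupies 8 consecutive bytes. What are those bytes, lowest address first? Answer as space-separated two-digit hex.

7711993908804113866 in hexadecimal, padded to 64 bits, is 0x6B068199A43ED5CA.
Split into bytes (most-significant first): 6B 06 81 99 A4 3E D5 CA.
Little-endian: lowest address holds the least-significant byte.
So at ascending addresses the bytes are CA D5 3E A4 99 81 06 6B.

CA D5 3E A4 99 81 06 6B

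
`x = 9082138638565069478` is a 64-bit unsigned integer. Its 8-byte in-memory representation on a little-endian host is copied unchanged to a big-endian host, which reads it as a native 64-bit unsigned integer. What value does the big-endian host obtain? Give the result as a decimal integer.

11984788862749379198

9082138638565069478 in 64-bit hexadecimal is 0x7E0A3CF8F88552A6.
Stored little-endian, the bytes at ascending addresses are A6 52 85 F8 F8 3C 0A 7E.
Read back as big-endian, the last byte is least significant, giving 0xA65285F8F83C0A7E.
0xA65285F8F83C0A7E = 11984788862749379198.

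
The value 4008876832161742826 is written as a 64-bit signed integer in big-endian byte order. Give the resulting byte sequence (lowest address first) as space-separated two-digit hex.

4008876832161742826 in hexadecimal, padded to 64 bits, is 0x37A2643D294B3FEA.
Split into bytes (most-significant first): 37 A2 64 3D 29 4B 3F EA.
Big-endian: lowest address holds the most-significant byte.
So the memory order matches the most-significant-first order: 37 A2 64 3D 29 4B 3F EA.

37 A2 64 3D 29 4B 3F EA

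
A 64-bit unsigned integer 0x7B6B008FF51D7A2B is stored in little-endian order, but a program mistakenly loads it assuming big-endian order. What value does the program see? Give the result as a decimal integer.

Stored little-endian, the bytes at ascending addresses are 2B 7A 1D F5 8F 00 6B 7B.
Read back as big-endian, the last byte is least significant, giving 0x2B7A1DF58F006B7B.
0x2B7A1DF58F006B7B = 3132849431292963707.

3132849431292963707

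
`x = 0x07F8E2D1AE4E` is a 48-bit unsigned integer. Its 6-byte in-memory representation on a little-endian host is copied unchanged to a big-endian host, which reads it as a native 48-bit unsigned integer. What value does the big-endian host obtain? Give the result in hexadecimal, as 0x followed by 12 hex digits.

0x4EAED1E2F807

Stored little-endian, the bytes at ascending addresses are 4E AE D1 E2 F8 07.
Read back as big-endian, the last byte is least significant, giving 0x4EAED1E2F807.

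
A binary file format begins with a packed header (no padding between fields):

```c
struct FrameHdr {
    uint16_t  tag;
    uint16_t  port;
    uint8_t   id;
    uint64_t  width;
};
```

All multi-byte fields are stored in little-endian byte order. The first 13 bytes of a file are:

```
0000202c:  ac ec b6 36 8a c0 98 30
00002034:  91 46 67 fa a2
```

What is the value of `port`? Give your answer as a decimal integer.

14006

`port` follows `tag` (2 bytes), so it starts at byte offset 2 and occupies 2 bytes.
Bytes at offsets 2..3: B6 36.
Little-endian: lowest address holds the least-significant byte.
Reassemble most-significant byte first: 36 B6 → 0x36B6.
0x36B6 = 14006.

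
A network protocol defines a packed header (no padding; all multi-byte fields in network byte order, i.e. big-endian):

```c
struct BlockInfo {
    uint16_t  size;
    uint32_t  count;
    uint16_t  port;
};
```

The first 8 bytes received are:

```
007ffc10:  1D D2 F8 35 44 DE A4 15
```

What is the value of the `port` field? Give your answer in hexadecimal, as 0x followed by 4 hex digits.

0xA415

`port` follows `size` (2 B), `count` (4 B), so it starts at offset 2 + 4 = 6 and occupies 2 bytes.
Bytes at offsets 6..7: A4 15.
In big-endian order the high byte comes first in memory.
The bytes are already most-significant first: 0xA415.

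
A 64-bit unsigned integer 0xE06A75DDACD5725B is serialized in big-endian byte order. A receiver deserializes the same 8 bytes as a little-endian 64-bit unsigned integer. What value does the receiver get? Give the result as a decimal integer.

6589564143223007968

Stored big-endian, the bytes at ascending addresses are E0 6A 75 DD AC D5 72 5B.
Read back as little-endian, the first byte is least significant, giving 0x5B72D5ACDD756AE0.
0x5B72D5ACDD756AE0 = 6589564143223007968.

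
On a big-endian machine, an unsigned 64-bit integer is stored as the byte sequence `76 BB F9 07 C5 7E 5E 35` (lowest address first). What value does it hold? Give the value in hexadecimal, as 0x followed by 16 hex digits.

0x76BBF907C57E5E35

Big-endian stores the most-significant byte at the lowest address.
The bytes are already most-significant first: 0x76BBF907C57E5E35.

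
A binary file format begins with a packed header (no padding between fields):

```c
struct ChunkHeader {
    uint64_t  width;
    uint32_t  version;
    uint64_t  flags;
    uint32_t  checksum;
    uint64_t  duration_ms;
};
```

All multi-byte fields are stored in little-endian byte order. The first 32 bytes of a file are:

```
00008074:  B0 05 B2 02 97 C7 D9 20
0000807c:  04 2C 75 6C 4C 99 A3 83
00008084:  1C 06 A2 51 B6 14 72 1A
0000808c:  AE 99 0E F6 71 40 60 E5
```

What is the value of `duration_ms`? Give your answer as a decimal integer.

`duration_ms` follows `width` (8 B), `version` (4 B), `flags` (8 B), `checksum` (4 B), so it starts at offset 8 + 4 + 8 + 4 = 24 and occupies 8 bytes.
Bytes at offsets 24..31: AE 99 0E F6 71 40 60 E5.
Little-endian: lowest address holds the least-significant byte.
Reassemble most-significant byte first: E5 60 40 71 F6 0E 99 AE → 0xE5604071F60E99AE.
0xE5604071F60E99AE = 16528281490653354414.

16528281490653354414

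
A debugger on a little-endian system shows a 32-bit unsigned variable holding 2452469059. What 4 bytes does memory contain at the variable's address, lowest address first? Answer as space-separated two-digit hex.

2452469059 in hexadecimal, padded to 32 bits, is 0x922DB543.
Split into bytes (most-significant first): 92 2D B5 43.
Little-endian: lowest address holds the least-significant byte.
So at ascending addresses the bytes are 43 B5 2D 92.

43 B5 2D 92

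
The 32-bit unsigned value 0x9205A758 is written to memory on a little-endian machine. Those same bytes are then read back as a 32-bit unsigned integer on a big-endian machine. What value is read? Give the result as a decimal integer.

1487340946

Stored little-endian, the bytes at ascending addresses are 58 A7 05 92.
Read back as big-endian, the last byte is least significant, giving 0x58A70592.
0x58A70592 = 1487340946.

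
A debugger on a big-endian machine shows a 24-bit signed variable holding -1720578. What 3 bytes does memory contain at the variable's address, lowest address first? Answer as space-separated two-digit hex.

E5 BE FE

Two's complement of -1720578 in 24 bits: 1720578 = 0x1A4102; invert → 0xE5BEFD; add 1 → 0xE5BEFE.
Split into bytes (most-significant first): E5 BE FE.
Big-endian stores the most-significant byte at the lowest address.
So the memory order matches the most-significant-first order: E5 BE FE.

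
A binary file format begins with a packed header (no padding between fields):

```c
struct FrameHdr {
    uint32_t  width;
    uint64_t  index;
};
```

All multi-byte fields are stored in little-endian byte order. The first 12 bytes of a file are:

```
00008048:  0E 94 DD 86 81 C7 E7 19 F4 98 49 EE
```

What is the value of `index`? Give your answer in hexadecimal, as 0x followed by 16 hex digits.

`index` follows `width` (4 bytes), so it starts at byte offset 4 and occupies 8 bytes.
Bytes at offsets 4..11: 81 C7 E7 19 F4 98 49 EE.
In little-endian order the low byte comes first in memory.
Reassemble most-significant byte first: EE 49 98 F4 19 E7 C7 81 → 0xEE4998F419E7C781.

0xEE4998F419E7C781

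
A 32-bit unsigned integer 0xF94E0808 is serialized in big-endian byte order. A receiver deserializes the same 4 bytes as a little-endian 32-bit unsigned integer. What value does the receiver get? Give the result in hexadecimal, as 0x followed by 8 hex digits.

Stored big-endian, the bytes at ascending addresses are F9 4E 08 08.
Read back as little-endian, the first byte is least significant, giving 0x08084EF9.

0x08084EF9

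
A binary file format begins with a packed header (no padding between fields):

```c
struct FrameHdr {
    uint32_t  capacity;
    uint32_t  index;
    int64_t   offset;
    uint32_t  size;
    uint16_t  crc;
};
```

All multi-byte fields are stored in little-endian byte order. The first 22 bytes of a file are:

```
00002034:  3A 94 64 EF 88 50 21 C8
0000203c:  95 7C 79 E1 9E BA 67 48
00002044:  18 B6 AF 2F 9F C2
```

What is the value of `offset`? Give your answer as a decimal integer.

5217343884882443413

`offset` follows `capacity` (4 B), `index` (4 B), so it starts at offset 4 + 4 = 8 and occupies 8 bytes.
Bytes at offsets 8..15: 95 7C 79 E1 9E BA 67 48.
In little-endian order the low byte comes first in memory.
Reassemble most-significant byte first: 48 67 BA 9E E1 79 7C 95 → 0x4867BA9EE1797C95.
0x4867BA9EE1797C95 = 5217343884882443413.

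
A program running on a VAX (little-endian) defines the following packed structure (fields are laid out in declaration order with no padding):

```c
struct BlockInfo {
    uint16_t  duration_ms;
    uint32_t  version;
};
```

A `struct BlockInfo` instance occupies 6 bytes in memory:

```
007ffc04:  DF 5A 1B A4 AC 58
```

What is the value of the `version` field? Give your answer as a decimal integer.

`version` follows `duration_ms` (2 bytes), so it starts at byte offset 2 and occupies 4 bytes.
Bytes at offsets 2..5: 1B A4 AC 58.
In little-endian order the low byte comes first in memory.
Reassemble most-significant byte first: 58 AC A4 1B → 0x58ACA41B.
0x58ACA41B = 1487709211.

1487709211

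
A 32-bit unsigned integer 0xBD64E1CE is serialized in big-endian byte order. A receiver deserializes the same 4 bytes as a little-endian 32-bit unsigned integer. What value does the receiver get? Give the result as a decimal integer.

Stored big-endian, the bytes at ascending addresses are BD 64 E1 CE.
Read back as little-endian, the first byte is least significant, giving 0xCEE164BD.
0xCEE164BD = 3470877885.

3470877885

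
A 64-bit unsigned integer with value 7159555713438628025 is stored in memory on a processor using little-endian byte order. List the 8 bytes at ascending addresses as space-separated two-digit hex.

B9 B8 20 09 FD D9 5B 63

7159555713438628025 in hexadecimal, padded to 64 bits, is 0x635BD9FD0920B8B9.
Split into bytes (most-significant first): 63 5B D9 FD 09 20 B8 B9.
In little-endian order the low byte comes first in memory.
So at ascending addresses the bytes are B9 B8 20 09 FD D9 5B 63.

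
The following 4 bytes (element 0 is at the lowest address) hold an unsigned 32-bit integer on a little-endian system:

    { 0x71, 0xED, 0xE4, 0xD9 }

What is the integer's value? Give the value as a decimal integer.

Little-endian: lowest address holds the least-significant byte.
Reassemble most-significant byte first: D9 E4 ED 71 → 0xD9E4ED71.
0xD9E4ED71 = 3655658865.

3655658865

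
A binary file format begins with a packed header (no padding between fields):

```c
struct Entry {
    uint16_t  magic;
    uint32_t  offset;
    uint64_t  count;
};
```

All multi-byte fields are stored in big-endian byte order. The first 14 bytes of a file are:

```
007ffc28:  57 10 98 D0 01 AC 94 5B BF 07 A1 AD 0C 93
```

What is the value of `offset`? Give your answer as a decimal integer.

`offset` follows `magic` (2 bytes), so it starts at byte offset 2 and occupies 4 bytes.
Bytes at offsets 2..5: 98 D0 01 AC.
In big-endian order the high byte comes first in memory.
The bytes are already most-significant first: 0x98D001AC.
0x98D001AC = 2563768748.

2563768748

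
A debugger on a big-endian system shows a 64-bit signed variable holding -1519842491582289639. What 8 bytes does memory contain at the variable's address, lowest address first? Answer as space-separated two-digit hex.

EA E8 6F 4E 6E B1 69 19

Two's complement of -1519842491582289639 in 64 bits: 1519842491582289639 = 0x151790B1914E96E7; invert → 0xEAE86F4E6EB16918; add 1 → 0xEAE86F4E6EB16919.
Split into bytes (most-significant first): EA E8 6F 4E 6E B1 69 19.
Big-endian stores the most-significant byte at the lowest address.
So the memory order matches the most-significant-first order: EA E8 6F 4E 6E B1 69 19.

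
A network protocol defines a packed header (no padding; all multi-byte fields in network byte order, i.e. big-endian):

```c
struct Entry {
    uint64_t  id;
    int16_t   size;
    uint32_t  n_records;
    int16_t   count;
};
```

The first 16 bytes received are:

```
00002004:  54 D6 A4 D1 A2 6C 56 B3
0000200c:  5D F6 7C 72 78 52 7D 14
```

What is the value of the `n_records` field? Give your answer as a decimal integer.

2087876690

`n_records` follows `id` (8 B), `size` (2 B), so it starts at offset 8 + 2 = 10 and occupies 4 bytes.
Bytes at offsets 10..13: 7C 72 78 52.
Big-endian: lowest address holds the most-significant byte.
The bytes are already most-significant first: 0x7C727852.
0x7C727852 = 2087876690.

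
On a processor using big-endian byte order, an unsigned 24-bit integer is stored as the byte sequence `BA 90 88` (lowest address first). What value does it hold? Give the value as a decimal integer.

Big-endian stores the most-significant byte at the lowest address.
The bytes are already most-significant first: 0xBA9088.
0xBA9088 = 12226696.

12226696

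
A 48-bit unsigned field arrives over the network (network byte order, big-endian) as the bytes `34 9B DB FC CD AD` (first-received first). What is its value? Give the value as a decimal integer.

Big-endian stores the most-significant byte at the lowest address.
The bytes are already most-significant first: 0x349BDBFCCDAD.
0x349BDBFCCDAD = 57844015353261.

57844015353261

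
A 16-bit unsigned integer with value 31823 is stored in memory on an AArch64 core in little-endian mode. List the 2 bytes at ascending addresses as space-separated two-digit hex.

4F 7C

31823 in hexadecimal, padded to 16 bits, is 0x7C4F.
Split into bytes (most-significant first): 7C 4F.
Little-endian: lowest address holds the least-significant byte.
So at ascending addresses the bytes are 4F 7C.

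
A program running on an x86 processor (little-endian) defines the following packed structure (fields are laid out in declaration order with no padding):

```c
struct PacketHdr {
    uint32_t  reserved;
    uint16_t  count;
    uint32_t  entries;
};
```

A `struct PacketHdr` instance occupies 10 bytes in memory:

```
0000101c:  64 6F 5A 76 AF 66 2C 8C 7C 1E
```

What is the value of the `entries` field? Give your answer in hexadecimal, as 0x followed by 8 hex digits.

`entries` follows `reserved` (4 B), `count` (2 B), so it starts at offset 4 + 2 = 6 and occupies 4 bytes.
Bytes at offsets 6..9: 2C 8C 7C 1E.
Little-endian: lowest address holds the least-significant byte.
Reassemble most-significant byte first: 1E 7C 8C 2C → 0x1E7C8C2C.

0x1E7C8C2C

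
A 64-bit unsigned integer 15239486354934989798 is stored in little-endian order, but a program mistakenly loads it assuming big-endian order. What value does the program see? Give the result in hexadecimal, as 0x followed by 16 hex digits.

15239486354934989798 in 64-bit hexadecimal is 0xD37D8818F95003E6.
Stored little-endian, the bytes at ascending addresses are E6 03 50 F9 18 88 7D D3.
Read back as big-endian, the last byte is least significant, giving 0xE60350F918887DD3.

0xE60350F918887DD3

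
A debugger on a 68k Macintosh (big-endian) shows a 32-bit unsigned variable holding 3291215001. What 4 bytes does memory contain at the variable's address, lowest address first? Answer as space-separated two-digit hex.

3291215001 in hexadecimal, padded to 32 bits, is 0xC42BF499.
Split into bytes (most-significant first): C4 2B F4 99.
Big-endian: lowest address holds the most-significant byte.
So the memory order matches the most-significant-first order: C4 2B F4 99.

C4 2B F4 99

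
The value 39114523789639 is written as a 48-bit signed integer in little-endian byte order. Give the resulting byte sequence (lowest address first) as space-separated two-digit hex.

39114523789639 in hexadecimal, padded to 48 bits, is 0x23930F4BC947.
Split into bytes (most-significant first): 23 93 0F 4B C9 47.
Little-endian: lowest address holds the least-significant byte.
So at ascending addresses the bytes are 47 C9 4B 0F 93 23.

47 C9 4B 0F 93 23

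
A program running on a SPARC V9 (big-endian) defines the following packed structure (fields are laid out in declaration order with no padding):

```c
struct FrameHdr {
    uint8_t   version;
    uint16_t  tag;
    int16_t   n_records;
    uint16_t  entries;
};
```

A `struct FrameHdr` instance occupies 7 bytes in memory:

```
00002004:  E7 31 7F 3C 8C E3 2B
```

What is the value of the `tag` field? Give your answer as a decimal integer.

`tag` follows `version` (1 byte), so it starts at byte offset 1 and occupies 2 bytes.
Bytes at offsets 1..2: 31 7F.
In big-endian order the high byte comes first in memory.
The bytes are already most-significant first: 0x317F.
0x317F = 12671.

12671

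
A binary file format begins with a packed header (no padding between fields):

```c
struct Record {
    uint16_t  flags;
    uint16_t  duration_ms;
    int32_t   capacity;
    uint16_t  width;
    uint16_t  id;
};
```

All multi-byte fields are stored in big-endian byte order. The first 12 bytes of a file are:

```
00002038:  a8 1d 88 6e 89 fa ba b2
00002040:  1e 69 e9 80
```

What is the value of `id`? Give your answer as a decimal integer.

`id` follows `flags` (2 B), `duration_ms` (2 B), `capacity` (4 B), `width` (2 B), so it starts at offset 2 + 2 + 4 + 2 = 10 and occupies 2 bytes.
Bytes at offsets 10..11: E9 80.
In big-endian order the high byte comes first in memory.
The bytes are already most-significant first: 0xE980.
0xE980 = 59776.

59776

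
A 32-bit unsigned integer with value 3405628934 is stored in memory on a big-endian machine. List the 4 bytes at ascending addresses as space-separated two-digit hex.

CA FD C6 06

3405628934 in hexadecimal, padded to 32 bits, is 0xCAFDC606.
Split into bytes (most-significant first): CA FD C6 06.
Big-endian stores the most-significant byte at the lowest address.
So the memory order matches the most-significant-first order: CA FD C6 06.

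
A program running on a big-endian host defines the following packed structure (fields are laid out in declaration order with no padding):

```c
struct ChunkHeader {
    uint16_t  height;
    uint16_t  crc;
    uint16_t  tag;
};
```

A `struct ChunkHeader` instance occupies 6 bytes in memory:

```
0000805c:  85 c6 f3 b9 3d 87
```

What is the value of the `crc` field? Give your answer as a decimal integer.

`crc` follows `height` (2 bytes), so it starts at byte offset 2 and occupies 2 bytes.
Bytes at offsets 2..3: F3 B9.
Big-endian: lowest address holds the most-significant byte.
The bytes are already most-significant first: 0xF3B9.
0xF3B9 = 62393.

62393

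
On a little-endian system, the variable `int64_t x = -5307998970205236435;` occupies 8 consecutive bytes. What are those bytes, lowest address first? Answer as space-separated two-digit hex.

Two's complement of -5307998970205236435 in 64 bits: 5307998970205236435 = 0x49A9CCF0BF38ECD3; invert → 0xB656330F40C7132C; add 1 → 0xB656330F40C7132D.
Split into bytes (most-significant first): B6 56 33 0F 40 C7 13 2D.
Little-endian stores the least-significant byte at the lowest address.
So at ascending addresses the bytes are 2D 13 C7 40 0F 33 56 B6.

2D 13 C7 40 0F 33 56 B6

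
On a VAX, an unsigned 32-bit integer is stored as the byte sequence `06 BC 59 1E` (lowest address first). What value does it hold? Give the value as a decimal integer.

Little-endian: lowest address holds the least-significant byte.
Reassemble most-significant byte first: 1E 59 BC 06 → 0x1E59BC06.
0x1E59BC06 = 509197318.

509197318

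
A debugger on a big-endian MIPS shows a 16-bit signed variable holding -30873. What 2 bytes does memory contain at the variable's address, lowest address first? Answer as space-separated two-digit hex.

Two's complement of -30873 in 16 bits: 30873 = 0x7899; invert → 0x8766; add 1 → 0x8767.
Split into bytes (most-significant first): 87 67.
Big-endian: lowest address holds the most-significant byte.
So the memory order matches the most-significant-first order: 87 67.

87 67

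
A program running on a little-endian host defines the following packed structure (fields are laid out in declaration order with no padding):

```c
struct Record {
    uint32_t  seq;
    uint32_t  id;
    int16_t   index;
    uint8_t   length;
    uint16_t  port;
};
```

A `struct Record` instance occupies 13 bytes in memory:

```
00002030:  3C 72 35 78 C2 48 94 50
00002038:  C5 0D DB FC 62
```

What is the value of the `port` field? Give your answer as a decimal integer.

`port` follows `seq` (4 B), `id` (4 B), `index` (2 B), `length` (1 B), so it starts at offset 4 + 4 + 2 + 1 = 11 and occupies 2 bytes.
Bytes at offsets 11..12: FC 62.
In little-endian order the low byte comes first in memory.
Reassemble most-significant byte first: 62 FC → 0x62FC.
0x62FC = 25340.

25340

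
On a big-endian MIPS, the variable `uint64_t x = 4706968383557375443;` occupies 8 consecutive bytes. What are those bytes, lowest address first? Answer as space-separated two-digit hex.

4706968383557375443 in hexadecimal, padded to 64 bits, is 0x415282CE66EE95D3.
Split into bytes (most-significant first): 41 52 82 CE 66 EE 95 D3.
Big-endian: lowest address holds the most-significant byte.
So the memory order matches the most-significant-first order: 41 52 82 CE 66 EE 95 D3.

41 52 82 CE 66 EE 95 D3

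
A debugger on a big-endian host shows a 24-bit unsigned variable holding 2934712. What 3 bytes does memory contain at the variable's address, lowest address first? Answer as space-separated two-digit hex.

2C C7 B8

2934712 in hexadecimal, padded to 24 bits, is 0x2CC7B8.
Split into bytes (most-significant first): 2C C7 B8.
In big-endian order the high byte comes first in memory.
So the memory order matches the most-significant-first order: 2C C7 B8.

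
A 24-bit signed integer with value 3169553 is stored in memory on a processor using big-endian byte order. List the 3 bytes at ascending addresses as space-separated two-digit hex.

3169553 in hexadecimal, padded to 24 bits, is 0x305D11.
Split into bytes (most-significant first): 30 5D 11.
Big-endian: lowest address holds the most-significant byte.
So the memory order matches the most-significant-first order: 30 5D 11.

30 5D 11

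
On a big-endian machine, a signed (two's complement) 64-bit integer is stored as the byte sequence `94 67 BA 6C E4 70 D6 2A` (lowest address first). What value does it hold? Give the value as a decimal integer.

In big-endian order the high byte comes first in memory.
The bytes are already most-significant first: 0x9467BA6CE470D62A.
Top bit is set, so as a signed 64-bit value this is 0x9467BA6CE470D62A − 2^64 = -7753023256643185110.

-7753023256643185110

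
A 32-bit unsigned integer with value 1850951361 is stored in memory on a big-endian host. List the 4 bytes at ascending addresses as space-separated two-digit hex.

1850951361 in hexadecimal, padded to 32 bits, is 0x6E5346C1.
Split into bytes (most-significant first): 6E 53 46 C1.
In big-endian order the high byte comes first in memory.
So the memory order matches the most-significant-first order: 6E 53 46 C1.

6E 53 46 C1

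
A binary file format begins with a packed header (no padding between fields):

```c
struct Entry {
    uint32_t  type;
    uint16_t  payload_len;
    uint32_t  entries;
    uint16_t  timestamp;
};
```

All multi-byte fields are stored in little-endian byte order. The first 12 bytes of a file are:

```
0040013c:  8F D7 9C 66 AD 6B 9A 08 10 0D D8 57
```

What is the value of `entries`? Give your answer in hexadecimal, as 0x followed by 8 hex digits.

0x0D10089A

`entries` follows `type` (4 B), `payload_len` (2 B), so it starts at offset 4 + 2 = 6 and occupies 4 bytes.
Bytes at offsets 6..9: 9A 08 10 0D.
Little-endian: lowest address holds the least-significant byte.
Reassemble most-significant byte first: 0D 10 08 9A → 0x0D10089A.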